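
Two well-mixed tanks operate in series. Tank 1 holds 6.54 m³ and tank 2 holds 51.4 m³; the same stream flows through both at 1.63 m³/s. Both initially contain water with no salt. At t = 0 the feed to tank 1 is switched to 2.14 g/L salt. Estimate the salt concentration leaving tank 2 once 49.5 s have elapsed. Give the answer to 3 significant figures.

1.63 g/L

Species balance on tank i: dCᵢ/dt = (Cᵢ₋₁ − Cᵢ)/τᵢ with τᵢ = Vᵢ/Q.
τ₁ = 6.54/1.63 = 4.0123 s; τ₂ = 51.4/1.63 = 31.534 s.
Tank 1: C₁ = C_in(1 − e^(−t/τ₁)). Tank 2 (τ₁ ≠ τ₂): C₂ = C_in[1 − (τ₁ e^(−t/τ₁) − τ₂ e^(−t/τ₂))/(τ₁ − τ₂)].
At t = 49.5: e^(−t/τ₁) = 4.3857e-06, e^(−t/τ₂) = 0.20810.
C₂ = 2.14·[1 − (4.0123·4.3857e-06 − 31.534·0.20810)/(-27.521)] = 2.14·0.76156 = 1.6297 g/L.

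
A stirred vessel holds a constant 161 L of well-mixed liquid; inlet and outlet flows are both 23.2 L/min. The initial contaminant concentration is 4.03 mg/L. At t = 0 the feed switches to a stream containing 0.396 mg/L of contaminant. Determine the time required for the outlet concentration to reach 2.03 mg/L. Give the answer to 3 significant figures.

Accumulation = in − out for the solute gives V dC/dt = Q(C_in − C), so τ = V/Q = 6.9397 min.
C(t) = C_in + (C₀ − C_in) e^(−t/τ). Set C = 2.03 and solve for t:
e^(−t/τ) = (C − C_in)/(C₀ − C_in) = (2.03 − 0.396)/(4.03 − 0.396) = 0.44964
t = −τ ln(…) = 6.9397 × 0.79930 = 5.5469 min.

5.55 min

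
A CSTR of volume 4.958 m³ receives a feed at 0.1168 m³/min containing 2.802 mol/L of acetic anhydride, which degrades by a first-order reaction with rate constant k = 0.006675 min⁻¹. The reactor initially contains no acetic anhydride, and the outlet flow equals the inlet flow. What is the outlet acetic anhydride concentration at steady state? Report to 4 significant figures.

2.183 mol/L

V dC/dt = Q(C_in − C) − k V C.
At steady state: 0 = Q C_in − (Q + kV) C_ss, so C_ss = Q C_in/(Q + kV).
C_ss = 0.1168·2.802/(0.1168 + 0.006675·4.958) = 0.327274/0.149895 = 2.18336 mol/L.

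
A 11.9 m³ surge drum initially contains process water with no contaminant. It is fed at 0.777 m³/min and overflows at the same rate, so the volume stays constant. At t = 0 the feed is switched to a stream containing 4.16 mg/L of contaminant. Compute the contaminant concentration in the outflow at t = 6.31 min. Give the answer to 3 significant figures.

1.40 mg/L

Accumulation = in − out for the solute gives V dC/dt = Q(C_in − C).
Time constant τ = V/Q = 11.9/0.777 = 15.315 min.
C approaches C_in exponentially: C(t) = C_in + (C₀ − C_in) e^(−t/τ).
C(6.31) = 4.16 + (0 − 4.16)·e^(−6.31/15.315) = 4.16 + (-4.1600)·0.66232 = 1.4047 mg/L.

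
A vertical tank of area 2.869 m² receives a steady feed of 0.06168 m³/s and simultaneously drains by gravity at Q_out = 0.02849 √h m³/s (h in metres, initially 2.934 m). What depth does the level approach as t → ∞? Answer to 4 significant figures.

A dh/dt = Q_in − 0.02849 √h. Steady state requires inflow = outflow:
Q_in = 0.02849 √h_ss ⇒ √h_ss = 0.06168/0.02849 = 2.16497.
h_ss = 2.16497² = 4.68710 m. (Since h₀ = 2.934 m < h_ss, the level will rise toward this value.)

4.687 m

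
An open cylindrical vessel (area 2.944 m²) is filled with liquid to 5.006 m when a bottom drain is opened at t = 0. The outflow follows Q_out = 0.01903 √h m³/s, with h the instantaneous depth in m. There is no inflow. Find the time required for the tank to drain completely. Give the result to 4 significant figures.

Accumulation of liquid (constant cross-section A): A dh/dt = −0.01903 √h.
This is separable: 2 d(√h)/dt = −0.01903/A, so √h = √h₀ − (0.01903/(2A)) t.
Set h = 0: 2√h₀ = (0.01903/A) t_empty ⇒ t_empty = 2A√h₀/0.01903.
t_empty = 2·2.944·√5.006/0.01903 = 5.88800·2.23741/0.01903 = 692.268 s.

692.3 s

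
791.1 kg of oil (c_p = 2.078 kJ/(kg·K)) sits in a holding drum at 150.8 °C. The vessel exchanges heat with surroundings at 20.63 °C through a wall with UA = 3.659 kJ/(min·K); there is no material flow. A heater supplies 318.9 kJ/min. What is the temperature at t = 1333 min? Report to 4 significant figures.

110.0 °C

M c_p dT/dt = −UA(T − T_amb) + Q̇.
dT/dt = (T_ss − T)/τ with T_ss = T_amb + Q̇/UA = 20.63 + 318.9/3.659 = 107.785 °C, τ = M c_p/UA = 791.1·2.078/3.659 = 449.277 min.
This is linear first-order; T(t) = T_ss + (T₀ − T_ss) e^(−t/τ).
T(1333) = 107.785 + (43.0150)·0.0514581 = 109.998 °C.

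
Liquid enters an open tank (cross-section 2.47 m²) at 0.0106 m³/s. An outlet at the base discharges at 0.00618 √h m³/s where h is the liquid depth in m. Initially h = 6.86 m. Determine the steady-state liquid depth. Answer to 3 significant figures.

2.94 m

Level balance: A dh/dt = 0.0106 − 0.00618 √h. Setting dh/dt = 0:
Q_in = 0.00618 √h_ss ⇒ √h_ss = 0.0106/0.00618 = 1.7152.
h_ss = 1.7152² = 2.9419 m. (Since h₀ = 6.86 m > h_ss, the level will fall toward this value.)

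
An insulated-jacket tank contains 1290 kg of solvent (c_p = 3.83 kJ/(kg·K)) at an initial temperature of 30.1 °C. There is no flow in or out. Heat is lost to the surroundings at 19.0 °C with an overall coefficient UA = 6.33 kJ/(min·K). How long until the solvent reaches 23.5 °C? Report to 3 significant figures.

Heat balance on the well-mixed liquid: M c_p dT/dt = −UA(T − T_amb).
τ = M c_p/UA = 780.52 min; T_ss = T_amb = 19.000 °C.
T(t) = T_ss + (T₀ − T_ss)e^(−t/τ); set T = 23.5:
t = −τ ln[(T − T_ss)/(T₀ − T_ss)] = −780.52 · ln(0.40541) = 704.71 min.

705 min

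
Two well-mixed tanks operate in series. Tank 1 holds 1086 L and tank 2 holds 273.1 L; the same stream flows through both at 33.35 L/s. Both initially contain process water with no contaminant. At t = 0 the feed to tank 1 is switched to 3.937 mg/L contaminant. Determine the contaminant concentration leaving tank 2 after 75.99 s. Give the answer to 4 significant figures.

3.427 mg/L

Each tank obeys Vᵢ dCᵢ/dt = Q(Cᵢ₋₁ − Cᵢ), so τᵢ = Vᵢ/Q.
τ₁ = 1086/33.35 = 32.5637 s; τ₂ = 273.1/33.35 = 8.18891 s.
Solving the cascade with C₁(0)=C₂(0)=0 gives C₂(t) = C_in[1 − (τ₁ e^(−t/τ₁) − τ₂ e^(−t/τ₂))/(τ₁ − τ₂)].
At t = 75.99: e^(−t/τ₁) = 0.0969482, e^(−t/τ₂) = 9.33058e-05.
C₂ = 3.937·[1 − (32.5637·0.0969482 − 8.18891·9.33058e-05)/(24.3748)] = 3.937·0.870513 = 3.42721 mg/L.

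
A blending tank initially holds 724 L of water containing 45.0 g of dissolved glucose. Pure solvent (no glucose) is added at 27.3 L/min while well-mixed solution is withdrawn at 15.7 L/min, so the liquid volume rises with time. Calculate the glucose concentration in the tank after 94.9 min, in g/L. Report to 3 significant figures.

0.00706 g/L

Total volume: dV/dt = Q_in − Q_out = 11.600 L/min, so V(t) = 724 + 11.600 t and V(94.9) = 1824.8 L.
Solute balance: dm/dt = 0 − Q_out C = −Q_out m/V(t).
dm/m = −Q_out dt/(V₀ + 11.600 t); integrating gives ln(m/m₀) = −(Q_out/(Q_in−Q_out)) ln(V/V₀).
m = m₀ (V₀/V)^(Q_out/(Q_in−Q_out)) = 45.0 × (724/1824.8)^(1.3534) = 12.877 g.
C = m/V = 12.877/1824.8 = 0.0070566 g/L.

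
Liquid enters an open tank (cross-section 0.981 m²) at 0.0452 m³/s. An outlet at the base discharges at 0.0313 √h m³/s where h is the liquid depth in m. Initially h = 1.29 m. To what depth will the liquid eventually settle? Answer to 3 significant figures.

2.09 m

Unsteady balance on liquid volume: A dh/dt = Q_in − 0.0313 √h. At steady state dh/dt = 0:
Q_in = 0.0313 √h_ss ⇒ √h_ss = 0.0452/0.0313 = 1.4441.
h_ss = 1.4441² = 2.0854 m. (Since h₀ = 1.29 m < h_ss, the level will rise toward this value.)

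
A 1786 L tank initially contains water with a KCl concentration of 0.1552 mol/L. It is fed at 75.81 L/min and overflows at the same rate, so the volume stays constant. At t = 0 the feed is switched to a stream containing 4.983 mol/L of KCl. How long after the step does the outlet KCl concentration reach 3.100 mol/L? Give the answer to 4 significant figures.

Mass balance on the solute (V constant): V dC/dt = Q(C_in − C), so τ = V/Q = 23.5589 min.
C(t) = C_in + (C₀ − C_in) e^(−t/τ). Set C = 3.100 and solve for t:
e^(−t/τ) = (C − C_in)/(C₀ − C_in) = (3.100 − 4.983)/(0.1552 − 4.983) = 0.390033
t = −τ ln(…) = 23.5589 × 0.941525 = 22.1813 min.

22.18 min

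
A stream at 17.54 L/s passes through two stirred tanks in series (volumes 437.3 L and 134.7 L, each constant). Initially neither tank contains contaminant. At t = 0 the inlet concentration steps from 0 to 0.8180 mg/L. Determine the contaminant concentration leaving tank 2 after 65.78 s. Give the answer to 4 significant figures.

Species balance on tank i: dCᵢ/dt = (Cᵢ₋₁ − Cᵢ)/τᵢ with τᵢ = Vᵢ/Q.
τ₁ = 437.3/17.54 = 24.9316 s; τ₂ = 134.7/17.54 = 7.67959 s.
Tank 1: C₁ = C_in(1 − e^(−t/τ₁)). Tank 2 (τ₁ ≠ τ₂): C₂ = C_in[1 − (τ₁ e^(−t/τ₁) − τ₂ e^(−t/τ₂))/(τ₁ − τ₂)].
At t = 65.78: e^(−t/τ₁) = 0.0714741, e^(−t/τ₂) = 0.000190556.
C₂ = 0.8180·[1 − (24.9316·0.0714741 − 7.67959·0.000190556)/(17.2520)] = 0.8180·0.896795 = 0.733578 mg/L.

0.7336 mg/L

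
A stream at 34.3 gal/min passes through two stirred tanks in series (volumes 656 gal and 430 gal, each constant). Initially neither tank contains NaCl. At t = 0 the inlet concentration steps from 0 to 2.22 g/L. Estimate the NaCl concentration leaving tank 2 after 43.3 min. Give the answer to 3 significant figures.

1.68 g/L

Time constants: τᵢ = Vᵢ/Q for each well-mixed tank.
τ₁ = 656/34.3 = 19.125 min; τ₂ = 430/34.3 = 12.536 min.
Tank 1: C₁ = C_in(1 − e^(−t/τ₁)). Tank 2 (τ₁ ≠ τ₂): C₂ = C_in[1 − (τ₁ e^(−t/τ₁) − τ₂ e^(−t/τ₂))/(τ₁ − τ₂)].
At t = 43.3: e^(−t/τ₁) = 0.10393, e^(−t/τ₂) = 0.031621.
C₂ = 2.22·[1 − (19.125·0.10393 − 12.536·0.031621)/(6.5889)] = 2.22·0.75848 = 1.6838 g/L.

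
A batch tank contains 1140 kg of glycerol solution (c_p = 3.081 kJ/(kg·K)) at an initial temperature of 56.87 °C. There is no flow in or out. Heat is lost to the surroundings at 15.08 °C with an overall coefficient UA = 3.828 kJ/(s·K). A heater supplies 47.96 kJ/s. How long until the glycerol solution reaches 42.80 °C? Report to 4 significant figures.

M c_p dT/dt = −UA(T − T_amb) + Q̇.
τ = M c_p/UA = 917.539 s; T_ss = T_amb + Q̇/UA = 15.08 + 47.96/3.828 = 27.6087 °C.
T(t) = T_ss + (T₀ − T_ss)e^(−t/τ); set T = 42.80:
t = −τ ln[(T − T_ss)/(T₀ − T_ss)] = −917.539 · ln(0.519160) = 601.487 s.

601.5 s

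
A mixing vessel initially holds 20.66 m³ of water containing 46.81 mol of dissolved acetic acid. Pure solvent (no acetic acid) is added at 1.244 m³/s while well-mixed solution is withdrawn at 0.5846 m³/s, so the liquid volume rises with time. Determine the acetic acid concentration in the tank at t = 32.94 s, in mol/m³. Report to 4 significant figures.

0.5842 mol/m³

Total volume: dV/dt = Q_in − Q_out = 0.659400 m³/s, so V(t) = 20.66 + 0.659400 t and V(32.94) = 42.3806 m³.
Solute balance: dm/dt = 0 − Q_out C = −Q_out m/V(t).
dm/m = −Q_out dt/(V₀ + 0.659400 t); integrating gives ln(m/m₀) = −(Q_out/(Q_in−Q_out)) ln(V/V₀).
m = m₀ (V₀/V)^(Q_out/(Q_in−Q_out)) = 46.81 × (20.66/42.3806)^(0.886564) = 24.7570 mol.
C = m/V = 24.7570/42.3806 = 0.584158 mol/m³.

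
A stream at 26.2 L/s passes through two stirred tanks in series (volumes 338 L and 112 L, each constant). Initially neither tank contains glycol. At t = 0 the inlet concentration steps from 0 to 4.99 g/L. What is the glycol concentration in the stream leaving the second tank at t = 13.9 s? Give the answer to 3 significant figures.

2.54 g/L

Time constants: τᵢ = Vᵢ/Q for each well-mixed tank.
τ₁ = 338/26.2 = 12.901 s; τ₂ = 112/26.2 = 4.2748 s.
Solving the cascade with C₁(0)=C₂(0)=0 gives C₂(t) = C_in[1 − (τ₁ e^(−t/τ₁) − τ₂ e^(−t/τ₂))/(τ₁ − τ₂)].
At t = 13.9: e^(−t/τ₁) = 0.34046, e^(−t/τ₂) = 0.038712.
C₂ = 4.99·[1 − (12.901·0.34046 − 4.2748·0.038712)/(8.6260)] = 4.99·0.51000 = 2.5449 g/L.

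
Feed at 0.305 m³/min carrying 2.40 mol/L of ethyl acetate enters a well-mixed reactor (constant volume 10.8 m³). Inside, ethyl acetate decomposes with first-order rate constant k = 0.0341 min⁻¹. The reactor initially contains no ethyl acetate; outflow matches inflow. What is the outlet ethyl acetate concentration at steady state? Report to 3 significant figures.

1.09 mol/L

V dC/dt = Q(C_in − C) − k V C.
Steady state (dC/dt = 0): C_ss = Q C_in/(Q + kV) = C_in/(1 + kV/Q).
C_ss = 0.305·2.40/(0.305 + 0.0341·10.8) = 0.73200/0.67328 = 1.0872 mol/L.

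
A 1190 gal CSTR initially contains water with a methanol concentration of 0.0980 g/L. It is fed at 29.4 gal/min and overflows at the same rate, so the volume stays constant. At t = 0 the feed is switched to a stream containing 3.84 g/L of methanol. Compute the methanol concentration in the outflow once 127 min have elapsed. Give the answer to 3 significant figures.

Mass balance on the solute (V constant): V dC/dt = Q(C_in − C).
So dC/dt = (C_in − C)/τ with τ = V/Q = 1190/29.4 = 40.476 min.
This is linear first-order; C(t) = C_in + (C₀ − C_in) e^(−t/τ).
C(127) = 3.84 + (0.0980 − 3.84)·e^(−127/40.476) = 3.84 + (-3.7420)·0.043385 = 3.6777 g/L.

3.68 g/L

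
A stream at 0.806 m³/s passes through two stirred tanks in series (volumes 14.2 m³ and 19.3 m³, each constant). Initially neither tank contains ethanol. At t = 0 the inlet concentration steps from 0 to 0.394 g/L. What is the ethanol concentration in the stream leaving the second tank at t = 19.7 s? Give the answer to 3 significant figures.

Species balance on tank i: dCᵢ/dt = (Cᵢ₋₁ − Cᵢ)/τᵢ with τᵢ = Vᵢ/Q.
τ₁ = 14.2/0.806 = 17.618 s; τ₂ = 19.3/0.806 = 23.945 s.
Tank 1: C₁ = C_in(1 − e^(−t/τ₁)). Tank 2 (τ₁ ≠ τ₂): C₂ = C_in[1 − (τ₁ e^(−t/τ₁) − τ₂ e^(−t/τ₂))/(τ₁ − τ₂)].
At t = 19.7: e^(−t/τ₁) = 0.32687, e^(−t/τ₂) = 0.43924.
C₂ = 0.394·[1 − (17.618·0.32687 − 23.945·0.43924)/(-6.3275)] = 0.394·0.24789 = 0.097668 g/L.

0.0977 g/L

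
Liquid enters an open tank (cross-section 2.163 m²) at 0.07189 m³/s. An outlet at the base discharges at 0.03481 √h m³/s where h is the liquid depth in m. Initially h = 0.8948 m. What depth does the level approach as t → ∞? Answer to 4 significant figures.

Mass balance (ρ constant): A dh/dt = Q_in − 0.03481 √h. At steady state dh/dt = 0:
Q_in = 0.03481 √h_ss ⇒ √h_ss = 0.07189/0.03481 = 2.06521.
h_ss = 2.06521² = 4.26510 m. (Since h₀ = 0.8948 m < h_ss, the level will rise toward this value.)

4.265 m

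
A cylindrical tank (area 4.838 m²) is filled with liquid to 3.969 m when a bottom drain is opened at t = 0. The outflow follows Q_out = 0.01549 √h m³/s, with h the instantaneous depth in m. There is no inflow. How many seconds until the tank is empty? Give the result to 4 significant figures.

With no inflow, A dh/dt = −0.01549 √h.
This is separable: 2 d(√h)/dt = −0.01549/A, so √h = √h₀ − (0.01549/(2A)) t.
Tank is empty when √h = 0: t_empty = 2A√h₀/0.01549.
t_empty = 2·4.838·√3.969/0.01549 = 9.67600·1.99223/0.01549 = 1244.47 s.

1244 s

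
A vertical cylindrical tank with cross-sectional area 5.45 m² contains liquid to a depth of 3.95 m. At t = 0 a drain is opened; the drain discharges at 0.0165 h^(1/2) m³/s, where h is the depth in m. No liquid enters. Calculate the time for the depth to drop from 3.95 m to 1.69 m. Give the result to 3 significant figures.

Accumulation of liquid (constant cross-section A): A dh/dt = −0.0165 √h.
∫ h^(−1/2) dh = −(0.0165/A) ∫ dt, giving 2√h = 2√h₀ − (0.0165/A) t.
t = 2A(√h₀ − √h)/0.0165 = 2·5.45·(√3.95 − √1.69)/0.0165
  = 10.900 × (1.9875 − 1.3000) / 0.0165 = 454.14 s.

454 s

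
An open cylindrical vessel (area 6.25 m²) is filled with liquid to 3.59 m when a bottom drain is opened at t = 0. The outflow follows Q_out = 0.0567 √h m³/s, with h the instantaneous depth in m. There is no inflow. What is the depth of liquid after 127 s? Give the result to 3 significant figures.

1.74 m

With no inflow, A dh/dt = −0.0567 √h.
This is separable: 2 d(√h)/dt = −0.0567/A, so √h = √h₀ − (0.0567/(2A)) t.
√h = √3.59 − 0.0567·127/(2·6.25) = 1.8947 − 0.57607 = 1.3187.
h = 1.3187² = 1.7389 m.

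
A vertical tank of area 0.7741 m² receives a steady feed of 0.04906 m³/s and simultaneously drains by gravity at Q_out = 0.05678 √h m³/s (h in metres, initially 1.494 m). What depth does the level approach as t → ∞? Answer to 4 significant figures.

Unsteady balance on liquid volume: A dh/dt = Q_in − 0.05678 √h. At steady state dh/dt = 0:
Q_in = 0.05678 √h_ss ⇒ √h_ss = 0.04906/0.05678 = 0.864037.
h_ss = 0.864037² = 0.746559 m. (Since h₀ = 1.494 m > h_ss, the level will fall toward this value.)

0.7466 m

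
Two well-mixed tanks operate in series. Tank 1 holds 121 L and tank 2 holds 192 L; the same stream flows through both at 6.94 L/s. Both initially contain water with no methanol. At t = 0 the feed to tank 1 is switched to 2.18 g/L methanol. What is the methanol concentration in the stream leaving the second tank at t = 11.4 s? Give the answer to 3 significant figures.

Each tank obeys Vᵢ dCᵢ/dt = Q(Cᵢ₋₁ − Cᵢ), so τᵢ = Vᵢ/Q.
τ₁ = 121/6.94 = 17.435 s; τ₂ = 192/6.94 = 27.666 s.
Tank 1: C₁ = C_in(1 − e^(−t/τ₁)). Tank 2 (τ₁ ≠ τ₂): C₂ = C_in[1 − (τ₁ e^(−t/τ₁) − τ₂ e^(−t/τ₂))/(τ₁ − τ₂)].
At t = 11.4: e^(−t/τ₁) = 0.52004, e^(−t/τ₂) = 0.66228.
C₂ = 2.18·[1 − (17.435·0.52004 − 27.666·0.66228)/(-10.231)] = 2.18·0.095302 = 0.20776 g/L.

0.208 g/L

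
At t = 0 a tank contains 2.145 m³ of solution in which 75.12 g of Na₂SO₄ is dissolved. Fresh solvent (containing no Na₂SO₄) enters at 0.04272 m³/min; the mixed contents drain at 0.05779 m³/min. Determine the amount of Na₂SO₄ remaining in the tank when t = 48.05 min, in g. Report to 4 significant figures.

15.48 g

Let m(t) be the amount of Na₂SO₄. Volume: V(t) = V₀ + (Q_in − Q_out) t = 2.145 − 0.0150700 t; V(48.05) = 1.42089 m³.
Solute balance: dm/dt = 0 − Q_out C = −Q_out m/V(t).
dm/m = −Q_out dt/(V₀ − 0.0150700 t); integrating gives ln(m/m₀) = −(Q_out/(Q_in−Q_out)) ln(V/V₀).
m = m₀ (V₀/V)^(Q_out/(Q_in−Q_out)) = 75.12 × (2.145/1.42089)^(-3.83477) = 15.4824 g.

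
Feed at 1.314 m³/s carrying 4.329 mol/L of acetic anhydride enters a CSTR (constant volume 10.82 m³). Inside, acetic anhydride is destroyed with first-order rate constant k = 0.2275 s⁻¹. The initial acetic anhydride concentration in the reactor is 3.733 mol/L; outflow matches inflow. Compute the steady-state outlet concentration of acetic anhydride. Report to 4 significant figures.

1.507 mol/L

Species balance: V dC/dt = Q C_in − Q C − k V C.
At steady state: 0 = Q C_in − (Q + kV) C_ss, so C_ss = Q C_in/(Q + kV).
C_ss = 1.314·4.329/(1.314 + 0.2275·10.82) = 5.68831/3.77555 = 1.50662 mol/L.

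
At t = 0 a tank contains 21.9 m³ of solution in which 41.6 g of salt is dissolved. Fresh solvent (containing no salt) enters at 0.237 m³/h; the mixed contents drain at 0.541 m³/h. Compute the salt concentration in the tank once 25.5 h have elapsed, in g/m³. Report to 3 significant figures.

Let m(t) be the amount of salt. Volume: V(t) = V₀ + (Q_in − Q_out) t = 21.9 − 0.30400 t; V(25.5) = 14.148 m³.
Species balance (pure solvent in): dm/dt = −Q_out · m/V(t).
Separate: dm/m = −Q_out dt/V(t) ⇒ ln(m/m₀) = −(Q_out/(Q_in−Q_out)) ln(V/V₀).
m = m₀ (V₀/V)^(Q_out/(Q_in−Q_out)) = 41.6 × (21.9/14.148)^(-1.7796) = 19.117 g.
C = m/V = 19.117/14.148 = 1.3512 g/m³.

1.35 g/m³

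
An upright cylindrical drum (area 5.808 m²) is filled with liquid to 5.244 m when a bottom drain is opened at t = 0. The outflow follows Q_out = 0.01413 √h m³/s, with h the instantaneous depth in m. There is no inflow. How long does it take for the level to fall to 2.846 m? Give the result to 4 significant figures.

A dh/dt = −Q_out = −0.01413 √h.
Separate and integrate: 2(√h − √h₀) = −(0.01413/A) t.
t = 2A(√h₀ − √h)/0.01413 = 2·5.808·(√5.244 − √2.846)/0.01413
  = 11.6160 × (2.28998 − 1.68701) / 0.01413 = 495.689 s.

495.7 s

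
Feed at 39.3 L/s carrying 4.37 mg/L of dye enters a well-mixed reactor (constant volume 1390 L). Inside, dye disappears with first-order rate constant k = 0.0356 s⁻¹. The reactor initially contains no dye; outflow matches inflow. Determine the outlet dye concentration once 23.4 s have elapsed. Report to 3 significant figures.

V dC/dt = Q(C_in − C) − k V C.
dC/dt = (Q/V) C_in − (Q/V + k) C; effective rate a = Q/V + k = 0.028273 + 0.0356 = 0.063873 s⁻¹.
C_ss = Q C_in/(Q + kV) = 1.9344 mg/L; C(t) = C_ss + (C₀ − C_ss) e^(−a t).
C(23.4) = 1.9344 + (-1.9344)·e^(−0.063873·23.4) = 1.9344 + (-1.9344)·0.22433 = 1.5004 mg/L.

1.50 mg/L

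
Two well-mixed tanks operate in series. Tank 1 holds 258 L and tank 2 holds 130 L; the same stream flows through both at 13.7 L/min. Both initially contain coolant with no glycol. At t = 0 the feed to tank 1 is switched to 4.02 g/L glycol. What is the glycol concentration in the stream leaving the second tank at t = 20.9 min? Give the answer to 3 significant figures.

1.80 g/L

Time constants: τᵢ = Vᵢ/Q for each well-mixed tank.
τ₁ = 258/13.7 = 18.832 min; τ₂ = 130/13.7 = 9.4891 min.
Tank 1: C₁ = C_in(1 − e^(−t/τ₁)). Tank 2 (τ₁ ≠ τ₂): C₂ = C_in[1 − (τ₁ e^(−t/τ₁) − τ₂ e^(−t/τ₂))/(τ₁ − τ₂)].
At t = 20.9: e^(−t/τ₁) = 0.32962, e^(−t/τ₂) = 0.11052.
C₂ = 4.02·[1 − (18.832·0.32962 − 9.4891·0.11052)/(9.3431)] = 4.02·0.44785 = 1.8004 g/L.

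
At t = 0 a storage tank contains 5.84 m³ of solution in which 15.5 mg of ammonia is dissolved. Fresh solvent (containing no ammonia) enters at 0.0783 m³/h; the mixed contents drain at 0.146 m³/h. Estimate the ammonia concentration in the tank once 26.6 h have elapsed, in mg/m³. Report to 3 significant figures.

1.73 mg/m³

Let m(t) be the amount of ammonia. Volume: V(t) = V₀ + (Q_in − Q_out) t = 5.84 − 0.067700 t; V(26.6) = 4.0392 m³.
Species balance (pure solvent in): dm/dt = −Q_out · m/V(t).
dm/m = −Q_out dt/(V₀ − 0.067700 t); integrating gives ln(m/m₀) = −(Q_out/(Q_in−Q_out)) ln(V/V₀).
m = m₀ (V₀/V)^(Q_out/(Q_in−Q_out)) = 15.5 × (5.84/4.0392)^(-2.1566) = 6.9988 mg.
C = m/V = 6.9988/4.0392 = 1.7327 mg/m³.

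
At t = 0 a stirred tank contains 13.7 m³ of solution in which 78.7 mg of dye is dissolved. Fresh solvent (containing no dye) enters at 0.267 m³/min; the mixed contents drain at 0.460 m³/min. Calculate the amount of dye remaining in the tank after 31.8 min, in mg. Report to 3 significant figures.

19.1 mg

Total volume: dV/dt = Q_in − Q_out = -0.19300 m³/min, so V(t) = 13.7 − 0.19300 t and V(31.8) = 7.5626 m³.
Species balance (pure solvent in): dm/dt = −Q_out · m/V(t).
Separate: dm/m = −Q_out dt/V(t) ⇒ ln(m/m₀) = −(Q_out/(Q_in−Q_out)) ln(V/V₀).
m = m₀ (V₀/V)^(Q_out/(Q_in−Q_out)) = 78.7 × (13.7/7.5626)^(-2.3834) = 19.096 mg.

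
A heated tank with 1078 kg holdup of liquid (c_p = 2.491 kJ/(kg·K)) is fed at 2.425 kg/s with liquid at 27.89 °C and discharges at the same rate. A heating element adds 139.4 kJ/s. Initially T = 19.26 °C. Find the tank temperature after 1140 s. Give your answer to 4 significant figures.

48.53 °C

M c_p dT/dt = ṁ c_p (T_in − T) + Q̇.
Rearrange: dT/dt = (T_ss − T)/τ with τ = M/ṁ = 444.536 s and T_ss = T_in + Q̇/(ṁ c_p) = 50.9669 °C.
T approaches T_ss exponentially: T(t) = T_ss + (T₀ − T_ss) e^(−t/τ).
T(1140) = 50.9669 + (-31.7069)·e^(−1140/444.536) = 50.9669 + (-31.7069)·0.0769599 = 48.5267 °C.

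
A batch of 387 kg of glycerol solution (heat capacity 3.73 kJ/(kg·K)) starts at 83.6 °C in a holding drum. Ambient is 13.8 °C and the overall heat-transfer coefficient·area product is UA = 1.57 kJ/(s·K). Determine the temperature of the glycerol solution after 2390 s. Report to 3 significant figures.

19.0 °C

M c_p dT/dt = −UA(T − T_amb).
dT/dt = (T_ss − T)/τ with T_ss = T_amb = 13.800 °C, τ = M c_p/UA = 387·3.73/1.57 = 919.43 s.
This is linear first-order; T(t) = T_ss + (T₀ − T_ss) e^(−t/τ).
T(2390) = 13.800 + (69.800)·0.074316 = 18.987 °C.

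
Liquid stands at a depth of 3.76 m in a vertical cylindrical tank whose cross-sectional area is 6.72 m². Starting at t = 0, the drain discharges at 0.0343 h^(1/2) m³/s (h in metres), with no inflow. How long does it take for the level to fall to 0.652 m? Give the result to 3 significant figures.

443 s

A dh/dt = −Q_out = −0.0343 √h.
This is separable: 2 d(√h)/dt = −0.0343/A, so √h = √h₀ − (0.0343/(2A)) t.
t = 2A(√h₀ − √h)/0.0343 = 2·6.72·(√3.76 − √0.652)/0.0343
  = 13.440 × (1.9391 − 0.80747) / 0.0343 = 443.41 s.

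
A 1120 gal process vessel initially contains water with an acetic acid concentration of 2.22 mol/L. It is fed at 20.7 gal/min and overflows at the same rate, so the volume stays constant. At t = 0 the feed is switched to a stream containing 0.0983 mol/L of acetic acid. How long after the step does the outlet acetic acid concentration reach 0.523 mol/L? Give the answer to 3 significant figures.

Mass balance on the solute (V constant): V dC/dt = Q(C_in − C), so τ = V/Q = 54.106 min.
C(t) = C_in + (C₀ − C_in) e^(−t/τ). Set C = 0.523 and solve for t:
e^(−t/τ) = (C − C_in)/(C₀ − C_in) = (0.523 − 0.0983)/(2.22 − 0.0983) = 0.20017
t = −τ ln(…) = 54.106 × 1.6086 = 87.035 min.

87.0 min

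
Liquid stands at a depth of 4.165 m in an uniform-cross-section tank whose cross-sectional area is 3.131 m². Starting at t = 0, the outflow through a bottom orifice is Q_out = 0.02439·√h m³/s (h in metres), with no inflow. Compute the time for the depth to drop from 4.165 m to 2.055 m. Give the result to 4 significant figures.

A dh/dt = −Q_out = −0.02439 √h.
This is separable: 2 d(√h)/dt = −0.02439/A, so √h = √h₀ − (0.02439/(2A)) t.
t = 2A(√h₀ − √h)/0.02439 = 2·3.131·(√4.165 − √2.055)/0.02439
  = 6.26200 × (2.04083 − 1.43353) / 0.02439 = 155.923 s.

155.9 s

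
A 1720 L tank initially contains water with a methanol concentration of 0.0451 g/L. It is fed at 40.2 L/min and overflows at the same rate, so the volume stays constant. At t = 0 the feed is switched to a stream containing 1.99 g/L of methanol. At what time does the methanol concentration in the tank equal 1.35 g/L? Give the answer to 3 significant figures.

47.6 min

Species balance on the tank: V dC/dt = Q(C_in − C), so τ = V/Q = 42.786 min.
C(t) = C_in + (C₀ − C_in) e^(−t/τ). Set C = 1.35 and solve for t:
e^(−t/τ) = (C − C_in)/(C₀ − C_in) = (1.35 − 1.99)/(0.0451 − 1.99) = 0.32907
t = −τ ln(…) = 42.786 × 1.1115 = 47.557 min.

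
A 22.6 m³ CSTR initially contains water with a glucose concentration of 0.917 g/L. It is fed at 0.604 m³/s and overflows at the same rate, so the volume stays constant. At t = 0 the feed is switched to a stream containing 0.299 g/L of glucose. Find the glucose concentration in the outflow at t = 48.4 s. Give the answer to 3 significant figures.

0.469 g/L

Unsteady species balance (constant V, well mixed): V dC/dt = Q(C_in − C).
Time constant τ = V/Q = 22.6/0.604 = 37.417 s.
C approaches C_in exponentially: C(t) = C_in + (C₀ − C_in) e^(−t/τ).
C(48.4) = 0.299 + (0.917 − 0.299)·e^(−48.4/37.417) = 0.299 + (0.61800)·0.27430 = 0.46852 g/L.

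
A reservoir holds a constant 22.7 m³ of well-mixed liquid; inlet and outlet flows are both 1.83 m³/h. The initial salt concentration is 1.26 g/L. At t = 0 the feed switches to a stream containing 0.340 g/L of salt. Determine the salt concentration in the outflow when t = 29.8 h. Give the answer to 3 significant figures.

0.423 g/L

Unsteady species balance (constant V, well mixed): V dC/dt = Q(C_in − C).
Rewrite as dC/dt + C/τ = C_in/τ, τ = V/Q = 12.404 h.
Solution: C(t) = C_in + (C₀ − C_in) e^(−t/τ).
C(29.8) = 0.340 + (1.26 − 0.340)·e^(−29.8/12.404) = 0.340 + (0.92000)·0.090502 = 0.42326 g/L.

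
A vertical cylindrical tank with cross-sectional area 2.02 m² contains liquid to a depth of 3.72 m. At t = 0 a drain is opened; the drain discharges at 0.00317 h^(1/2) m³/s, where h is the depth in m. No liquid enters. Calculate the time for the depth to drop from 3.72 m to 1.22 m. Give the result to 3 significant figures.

1050 s

With no inflow, A dh/dt = −0.00317 √h.
Separate and integrate: 2(√h − √h₀) = −(0.00317/A) t.
t = 2A(√h₀ − √h)/0.00317 = 2·2.02·(√3.72 − √1.22)/0.00317
  = 4.0400 × (1.9287 − 1.1045) / 0.00317 = 1050.4 s.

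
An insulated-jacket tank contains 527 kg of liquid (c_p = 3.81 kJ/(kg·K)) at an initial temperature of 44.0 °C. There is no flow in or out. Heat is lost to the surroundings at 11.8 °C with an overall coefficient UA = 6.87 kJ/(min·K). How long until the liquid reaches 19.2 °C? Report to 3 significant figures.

Energy balance: M c_p dT/dt = −UA(T − T_amb).
τ = M c_p/UA = 292.27 min; T_ss = T_amb = 11.800 °C.
T(t) = T_ss + (T₀ − T_ss)e^(−t/τ); set T = 19.2:
t = −τ ln[(T − T_ss)/(T₀ − T_ss)] = −292.27 · ln(0.22981) = 429.77 min.

430 min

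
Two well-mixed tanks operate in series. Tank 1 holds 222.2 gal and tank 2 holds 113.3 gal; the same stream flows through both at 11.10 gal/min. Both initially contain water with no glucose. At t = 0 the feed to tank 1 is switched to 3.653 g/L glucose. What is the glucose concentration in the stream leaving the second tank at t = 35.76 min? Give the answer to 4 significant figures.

2.518 g/L

Species balance on tank i: dCᵢ/dt = (Cᵢ₋₁ − Cᵢ)/τᵢ with τᵢ = Vᵢ/Q.
τ₁ = 222.2/11.10 = 20.0180 min; τ₂ = 113.3/11.10 = 10.2072 min.
Solving the cascade with C₁(0)=C₂(0)=0 gives C₂(t) = C_in[1 − (τ₁ e^(−t/τ₁) − τ₂ e^(−t/τ₂))/(τ₁ − τ₂)].
At t = 35.76: e^(−t/τ₁) = 0.167564, e^(−t/τ₂) = 0.0300947.
C₂ = 3.653·[1 − (20.0180·0.167564 − 10.2072·0.0300947)/(9.81081)] = 3.653·0.689413 = 2.51842 g/L.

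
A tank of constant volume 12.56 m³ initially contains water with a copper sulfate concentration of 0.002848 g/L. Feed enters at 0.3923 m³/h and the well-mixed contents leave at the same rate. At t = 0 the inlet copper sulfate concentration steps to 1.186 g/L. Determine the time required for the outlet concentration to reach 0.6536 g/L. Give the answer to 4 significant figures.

Unsteady species balance (constant V, well mixed): V dC/dt = Q(C_in − C), so τ = V/Q = 32.0163 h.
C(t) = C_in + (C₀ − C_in) e^(−t/τ). Set C = 0.6536 and solve for t:
e^(−t/τ) = (C − C_in)/(C₀ − C_in) = (0.6536 − 1.186)/(0.002848 − 1.186) = 0.449984
t = −τ ln(…) = 32.0163 × 0.798542 = 25.5664 h.

25.57 h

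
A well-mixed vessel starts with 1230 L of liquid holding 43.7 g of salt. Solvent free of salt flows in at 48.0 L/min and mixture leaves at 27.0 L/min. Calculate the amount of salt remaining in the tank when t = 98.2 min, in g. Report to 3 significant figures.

Let m(t) be the amount of salt. Volume: V(t) = V₀ + (Q_in − Q_out) t = 1230 + 21.000 t; V(98.2) = 3292.2 L.
Solute balance: dm/dt = 0 − Q_out C = −Q_out m/V(t).
dm/m = −Q_out dt/(V₀ + 21.000 t); integrating gives ln(m/m₀) = −(Q_out/(Q_in−Q_out)) ln(V/V₀).
m = m₀ (V₀/V)^(Q_out/(Q_in−Q_out)) = 43.7 × (1230/3292.2)^(1.2857) = 12.324 g.

12.3 g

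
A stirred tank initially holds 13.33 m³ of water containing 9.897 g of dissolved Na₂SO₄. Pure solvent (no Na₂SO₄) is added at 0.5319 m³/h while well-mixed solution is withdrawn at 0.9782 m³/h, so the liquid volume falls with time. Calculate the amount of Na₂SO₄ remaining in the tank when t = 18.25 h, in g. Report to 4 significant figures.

Let m(t) be the amount of Na₂SO₄. Volume: V(t) = V₀ + (Q_in − Q_out) t = 13.33 − 0.446300 t; V(18.25) = 5.18503 m³.
Species balance (pure solvent in): dm/dt = −Q_out · m/V(t).
dm/m = −Q_out dt/(V₀ − 0.446300 t); integrating gives ln(m/m₀) = −(Q_out/(Q_in−Q_out)) ln(V/V₀).
m = m₀ (V₀/V)^(Q_out/(Q_in−Q_out)) = 9.897 × (13.33/5.18503)^(-2.19180) = 1.24937 g.

1.249 g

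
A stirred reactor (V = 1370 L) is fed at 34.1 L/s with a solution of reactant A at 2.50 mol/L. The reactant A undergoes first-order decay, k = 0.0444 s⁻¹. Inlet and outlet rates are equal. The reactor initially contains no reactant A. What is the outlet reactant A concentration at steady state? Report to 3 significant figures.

0.898 mol/L

Accumulation = in − out − consumed: V dC/dt = Q C_in − Q C − k V C.
Steady state (dC/dt = 0): C_ss = Q C_in/(Q + kV) = C_in/(1 + kV/Q).
C_ss = 34.1·2.50/(34.1 + 0.0444·1370) = 85.250/94.928 = 0.89805 mol/L.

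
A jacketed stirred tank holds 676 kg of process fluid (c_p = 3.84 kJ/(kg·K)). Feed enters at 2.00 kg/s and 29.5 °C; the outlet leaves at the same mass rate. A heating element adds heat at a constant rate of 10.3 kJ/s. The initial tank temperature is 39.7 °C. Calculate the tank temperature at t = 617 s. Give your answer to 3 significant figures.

M c_p dT/dt = ṁ c_p (T_in − T) + Q̇.
Rearrange: dT/dt = (T_ss − T)/τ with τ = M/ṁ = 338.00 s and T_ss = T_in + Q̇/(ṁ c_p) = 30.841 °C.
This is linear first-order; T(t) = T_ss + (T₀ − T_ss) e^(−t/τ).
T(617) = 30.841 + (8.8589)·e^(−617/338.00) = 30.841 + (8.8589)·0.16115 = 32.269 °C.

32.3 °C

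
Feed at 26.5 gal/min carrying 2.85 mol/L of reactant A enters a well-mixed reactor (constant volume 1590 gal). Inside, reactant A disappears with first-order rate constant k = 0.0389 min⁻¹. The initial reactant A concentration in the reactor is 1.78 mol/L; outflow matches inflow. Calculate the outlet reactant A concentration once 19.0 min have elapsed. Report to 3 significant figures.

1.18 mol/L

V dC/dt = Q(C_in − C) − k V C.
This is linear with rate a = Q/V + k = 0.055567 min⁻¹.
C_ss = Q C_in/(Q + kV) = 0.85483 mol/L; C(t) = C_ss + (C₀ − C_ss) e^(−a t).
C(19.0) = 0.85483 + (0.92517)·e^(−0.055567·19.0) = 0.85483 + (0.92517)·0.34793 = 1.1767 mol/L.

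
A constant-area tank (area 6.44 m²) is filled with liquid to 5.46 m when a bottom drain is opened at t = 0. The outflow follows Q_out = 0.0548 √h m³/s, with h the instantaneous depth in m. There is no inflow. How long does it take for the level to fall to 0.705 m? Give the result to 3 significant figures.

A dh/dt = −Q_out = −0.0548 √h.
∫ h^(−1/2) dh = −(0.0548/A) ∫ dt, giving 2√h = 2√h₀ − (0.0548/A) t.
t = 2A(√h₀ − √h)/0.0548 = 2·6.44·(√5.46 − √0.705)/0.0548
  = 12.880 × (2.3367 − 0.83964) / 0.0548 = 351.85 s.

352 s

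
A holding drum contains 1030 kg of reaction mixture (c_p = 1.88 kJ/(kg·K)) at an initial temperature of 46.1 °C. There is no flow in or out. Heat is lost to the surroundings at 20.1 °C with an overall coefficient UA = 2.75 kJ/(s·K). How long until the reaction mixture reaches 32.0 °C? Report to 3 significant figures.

550 s

First-law balance (no shaft work): M c_p dT/dt = −UA(T − T_amb).
τ = M c_p/UA = 704.15 s; T_ss = T_amb = 20.100 °C.
T(t) = T_ss + (T₀ − T_ss)e^(−t/τ); set T = 32.0:
t = −τ ln[(T − T_ss)/(T₀ − T_ss)] = −704.15 · ln(0.45769) = 550.33 s.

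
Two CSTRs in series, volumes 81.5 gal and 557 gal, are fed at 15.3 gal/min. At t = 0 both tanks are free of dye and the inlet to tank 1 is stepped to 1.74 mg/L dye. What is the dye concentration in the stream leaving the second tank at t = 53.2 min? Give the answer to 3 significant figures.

Each tank obeys Vᵢ dCᵢ/dt = Q(Cᵢ₋₁ − Cᵢ), so τᵢ = Vᵢ/Q.
τ₁ = 81.5/15.3 = 5.3268 min; τ₂ = 557/15.3 = 36.405 min.
Solving the cascade with C₁(0)=C₂(0)=0 gives C₂(t) = C_in[1 − (τ₁ e^(−t/τ₁) − τ₂ e^(−t/τ₂))/(τ₁ − τ₂)].
At t = 53.2: e^(−t/τ₁) = 4.5983e-05, e^(−t/τ₂) = 0.23193.
C₂ = 1.74·[1 − (5.3268·4.5983e-05 − 36.405·0.23193)/(-31.078)] = 1.74·0.72833 = 1.2673 mg/L.

1.27 mg/L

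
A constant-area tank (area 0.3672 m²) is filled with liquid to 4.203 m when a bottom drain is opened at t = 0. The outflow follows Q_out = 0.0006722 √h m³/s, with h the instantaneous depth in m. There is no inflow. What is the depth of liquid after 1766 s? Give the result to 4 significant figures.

A dh/dt = −Q_out = −0.0006722 √h.
This is separable: 2 d(√h)/dt = −0.0006722/A, so √h = √h₀ − (0.0006722/(2A)) t.
√h = √4.203 − 0.0006722·1766/(2·0.3672) = 2.05012 − 1.61643 = 0.433693.
h = 0.433693² = 0.188090 m.

0.1881 m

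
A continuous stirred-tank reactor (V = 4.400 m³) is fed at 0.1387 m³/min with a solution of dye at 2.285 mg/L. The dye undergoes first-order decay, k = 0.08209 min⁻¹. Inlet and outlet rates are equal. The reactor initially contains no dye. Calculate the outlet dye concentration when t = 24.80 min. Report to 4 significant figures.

0.5961 mg/L

Accumulation = in − out − consumed: V dC/dt = Q C_in − Q C − k V C.
This is linear with rate a = Q/V + k = 0.113613 min⁻¹.
C_ss = Q C_in/(Q + kV) = 0.633991 mg/L; C(t) = C_ss + (C₀ − C_ss) e^(−a t).
C(24.80) = 0.633991 + (-0.633991)·e^(−0.113613·24.80) = 0.633991 + (-0.633991)·0.0597494 = 0.596110 mg/L.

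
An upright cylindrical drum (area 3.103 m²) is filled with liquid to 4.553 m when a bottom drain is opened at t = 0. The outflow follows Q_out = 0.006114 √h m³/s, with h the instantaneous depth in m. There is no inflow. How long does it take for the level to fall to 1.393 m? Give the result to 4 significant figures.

967.9 s

With no inflow, A dh/dt = −0.006114 √h.
Separate and integrate: 2(√h − √h₀) = −(0.006114/A) t.
t = 2A(√h₀ − √h)/0.006114 = 2·3.103·(√4.553 − √1.393)/0.006114
  = 6.20600 × (2.13378 − 1.18025) / 0.006114 = 967.870 s.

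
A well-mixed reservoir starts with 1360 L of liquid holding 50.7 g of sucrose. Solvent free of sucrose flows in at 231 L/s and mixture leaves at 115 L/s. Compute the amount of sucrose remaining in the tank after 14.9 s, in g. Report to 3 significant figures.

Let m(t) be the amount of sucrose. Volume: V(t) = V₀ + (Q_in − Q_out) t = 1360 + 116.00 t; V(14.9) = 3088.4 L.
No sucrose enters, so dm/dt = −Q_out · (m/V).
dm/m = −Q_out dt/(V₀ + 116.00 t); integrating gives ln(m/m₀) = −(Q_out/(Q_in−Q_out)) ln(V/V₀).
m = m₀ (V₀/V)^(Q_out/(Q_in−Q_out)) = 50.7 × (1360/3088.4)^(0.99138) = 22.485 g.

22.5 g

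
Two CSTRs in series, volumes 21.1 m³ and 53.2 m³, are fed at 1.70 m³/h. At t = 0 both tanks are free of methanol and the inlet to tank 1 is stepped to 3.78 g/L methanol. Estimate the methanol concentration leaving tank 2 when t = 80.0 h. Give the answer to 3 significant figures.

3.30 g/L

Species balance on tank i: dCᵢ/dt = (Cᵢ₋₁ − Cᵢ)/τᵢ with τᵢ = Vᵢ/Q.
τ₁ = 21.1/1.70 = 12.412 h; τ₂ = 53.2/1.70 = 31.294 h.
Tank 1: C₁ = C_in(1 − e^(−t/τ₁)). Tank 2 (τ₁ ≠ τ₂): C₂ = C_in[1 − (τ₁ e^(−t/τ₁) − τ₂ e^(−t/τ₂))/(τ₁ − τ₂)].
At t = 80.0: e^(−t/τ₁) = 0.0015877, e^(−t/τ₂) = 0.077584.
C₂ = 3.78·[1 − (12.412·0.0015877 − 31.294·0.077584)/(-18.882)] = 3.78·0.87246 = 3.2979 g/L.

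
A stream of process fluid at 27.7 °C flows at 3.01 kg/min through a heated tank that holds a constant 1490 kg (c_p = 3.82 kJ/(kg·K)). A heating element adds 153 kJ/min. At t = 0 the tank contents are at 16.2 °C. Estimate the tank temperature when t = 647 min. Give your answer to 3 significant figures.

First-law balance (no shaft work): M c_p dT/dt = ṁ c_p (T_in − T) + 153.
Rearrange: dT/dt = (T_ss − T)/τ with τ = M/ṁ = 495.02 min and T_ss = T_in + Q̇/(ṁ c_p) = 41.006 °C.
Solution: T(t) = T_ss + (T₀ − T_ss) e^(−t/τ).
T(647) = 41.006 + (-24.806)·e^(−647/495.02) = 41.006 + (-24.806)·0.27062 = 34.293 °C.

34.3 °C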